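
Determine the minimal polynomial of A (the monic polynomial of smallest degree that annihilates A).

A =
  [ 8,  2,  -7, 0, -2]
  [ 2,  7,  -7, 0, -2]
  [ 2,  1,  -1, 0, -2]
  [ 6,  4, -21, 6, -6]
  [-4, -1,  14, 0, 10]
x^3 - 18*x^2 + 108*x - 216

The characteristic polynomial is χ_A(x) = (x - 6)^5, so the eigenvalues are known. The minimal polynomial is
  m_A(x) = Π_λ (x − λ)^{k_λ}
where k_λ is the size of the *largest* Jordan block for λ (equivalently, the smallest k with (A − λI)^k v = 0 for every generalised eigenvector v of λ).

  λ = 6: largest Jordan block has size 3, contributing (x − 6)^3

So m_A(x) = (x - 6)^3 = x^3 - 18*x^2 + 108*x - 216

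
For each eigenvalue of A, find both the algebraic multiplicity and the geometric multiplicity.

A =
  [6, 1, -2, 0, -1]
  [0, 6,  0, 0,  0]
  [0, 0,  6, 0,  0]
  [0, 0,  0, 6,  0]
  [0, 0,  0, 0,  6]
λ = 6: alg = 5, geom = 4

Step 1 — factor the characteristic polynomial to read off the algebraic multiplicities:
  χ_A(x) = (x - 6)^5

Step 2 — compute geometric multiplicities via the rank-nullity identity g(λ) = n − rank(A − λI):
  rank(A − (6)·I) = 1, so dim ker(A − (6)·I) = n − 1 = 4

Summary:
  λ = 6: algebraic multiplicity = 5, geometric multiplicity = 4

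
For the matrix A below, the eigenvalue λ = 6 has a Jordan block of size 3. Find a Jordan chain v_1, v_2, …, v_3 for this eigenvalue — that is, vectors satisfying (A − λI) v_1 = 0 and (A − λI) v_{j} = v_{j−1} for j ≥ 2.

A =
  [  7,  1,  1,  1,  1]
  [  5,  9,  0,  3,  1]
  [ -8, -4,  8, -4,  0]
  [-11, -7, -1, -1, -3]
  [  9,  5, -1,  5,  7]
A Jordan chain for λ = 6 of length 3:
v_1 = (-4, -4, 0, 12, -4)ᵀ
v_2 = (1, 5, -8, -11, 9)ᵀ
v_3 = (1, 0, 0, 0, 0)ᵀ

Let N = A − (6)·I. We want v_3 with N^3 v_3 = 0 but N^2 v_3 ≠ 0; then v_{j-1} := N · v_j for j = 3, …, 2.

Pick v_3 = (1, 0, 0, 0, 0)ᵀ.
Then v_2 = N · v_3 = (1, 5, -8, -11, 9)ᵀ.
Then v_1 = N · v_2 = (-4, -4, 0, 12, -4)ᵀ.

Sanity check: (A − (6)·I) v_1 = (0, 0, 0, 0, 0)ᵀ = 0. ✓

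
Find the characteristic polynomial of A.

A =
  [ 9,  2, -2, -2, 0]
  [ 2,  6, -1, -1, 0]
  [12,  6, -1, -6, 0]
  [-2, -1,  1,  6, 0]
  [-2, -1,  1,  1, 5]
x^5 - 25*x^4 + 250*x^3 - 1250*x^2 + 3125*x - 3125

Expanding det(x·I − A) (e.g. by cofactor expansion or by noting that A is similar to its Jordan form J, which has the same characteristic polynomial as A) gives
  χ_A(x) = x^5 - 25*x^4 + 250*x^3 - 1250*x^2 + 3125*x - 3125
which factors as (x - 5)^5. The eigenvalues (with algebraic multiplicities) are λ = 5 with multiplicity 5.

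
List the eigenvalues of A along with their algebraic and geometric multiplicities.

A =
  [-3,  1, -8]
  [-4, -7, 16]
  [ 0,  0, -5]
λ = -5: alg = 3, geom = 2

Step 1 — factor the characteristic polynomial to read off the algebraic multiplicities:
  χ_A(x) = (x + 5)^3

Step 2 — compute geometric multiplicities via the rank-nullity identity g(λ) = n − rank(A − λI):
  rank(A − (-5)·I) = 1, so dim ker(A − (-5)·I) = n − 1 = 2

Summary:
  λ = -5: algebraic multiplicity = 3, geometric multiplicity = 2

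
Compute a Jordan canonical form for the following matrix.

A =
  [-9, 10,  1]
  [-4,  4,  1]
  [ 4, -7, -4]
J_3(-3)

The characteristic polynomial is
  det(x·I − A) = x^3 + 9*x^2 + 27*x + 27 = (x + 3)^3

Eigenvalues and multiplicities (the geometric multiplicity of λ is n − rank(A − λI), which equals the number of Jordan blocks for λ):
  λ = -3: algebraic multiplicity = 3, geometric multiplicity = 1

Determining the block sizes for each eigenvalue:
  λ = -3: one block (gm = 1), so the single block has size am = 3 → block sizes [3]

Assembling the blocks gives a Jordan form
J =
  [-3,  1,  0]
  [ 0, -3,  1]
  [ 0,  0, -3]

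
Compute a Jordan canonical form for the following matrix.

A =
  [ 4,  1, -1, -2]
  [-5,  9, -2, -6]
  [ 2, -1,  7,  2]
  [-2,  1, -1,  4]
J_3(6) ⊕ J_1(6)

The characteristic polynomial is
  det(x·I − A) = x^4 - 24*x^3 + 216*x^2 - 864*x + 1296 = (x - 6)^4

Eigenvalues and multiplicities (the geometric multiplicity of λ is n − rank(A − λI), which equals the number of Jordan blocks for λ):
  λ = 6: algebraic multiplicity = 4, geometric multiplicity = 2

Determining the block sizes for each eigenvalue:
  λ = 6: with am = 4 and gm = 2, the partition is not yet determined (e.g. several partitions of 4 into 2 parts exist). Let N = A − (6)·I. Computing rank(N^1) = 2, rank(N^2) = 1, rank(N^3) = 0; the number of blocks of size ≥ j is rank(N^{j−1}) − rank(N^j), giving [2, 1, 1]. So we have 1 block(s) of size 3, 1 block(s) of size 1 → block sizes [3, 1]

Assembling the blocks gives a Jordan form
J =
  [6, 1, 0, 0]
  [0, 6, 1, 0]
  [0, 0, 6, 0]
  [0, 0, 0, 6]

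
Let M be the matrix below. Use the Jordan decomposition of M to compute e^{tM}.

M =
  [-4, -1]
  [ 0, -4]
e^{tM} =
  [exp(-4*t), -t*exp(-4*t)]
  [0, exp(-4*t)]

Strategy: write M = P · J · P⁻¹ where J is a Jordan canonical form, so e^{tM} = P · e^{tJ} · P⁻¹, and e^{tJ} can be computed block-by-block.

M has Jordan form
J =
  [-4,  1]
  [ 0, -4]
(up to reordering of blocks).

Per-block formulas:
  For a 2×2 Jordan block J_2(-4): exp(t · J_2(-4)) = e^(-4t)·(I + t·N), where N is the 2×2 nilpotent shift.

After assembling e^{tJ} and conjugating by P, we get:

e^{tM} =
  [exp(-4*t), -t*exp(-4*t)]
  [0, exp(-4*t)]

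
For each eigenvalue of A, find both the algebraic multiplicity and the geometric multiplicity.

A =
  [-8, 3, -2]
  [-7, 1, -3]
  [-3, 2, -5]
λ = -4: alg = 3, geom = 1

Step 1 — factor the characteristic polynomial to read off the algebraic multiplicities:
  χ_A(x) = (x + 4)^3

Step 2 — compute geometric multiplicities via the rank-nullity identity g(λ) = n − rank(A − λI):
  rank(A − (-4)·I) = 2, so dim ker(A − (-4)·I) = n − 2 = 1

Summary:
  λ = -4: algebraic multiplicity = 3, geometric multiplicity = 1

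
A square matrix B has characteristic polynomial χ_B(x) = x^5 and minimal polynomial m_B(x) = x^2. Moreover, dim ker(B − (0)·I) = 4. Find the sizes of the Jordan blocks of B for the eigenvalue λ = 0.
Block sizes for λ = 0: [2, 1, 1, 1]

Step 1 — from the characteristic polynomial, algebraic multiplicity of λ = 0 is 5. From dim ker(B − (0)·I) = 4, there are exactly 4 Jordan blocks for λ = 0.
Step 2 — from the minimal polynomial, the factor (x − 0)^2 tells us the largest block for λ = 0 has size 2.
Step 3 — with total size 5, 4 blocks, and largest block 2, the block sizes (in nonincreasing order) are [2, 1, 1, 1].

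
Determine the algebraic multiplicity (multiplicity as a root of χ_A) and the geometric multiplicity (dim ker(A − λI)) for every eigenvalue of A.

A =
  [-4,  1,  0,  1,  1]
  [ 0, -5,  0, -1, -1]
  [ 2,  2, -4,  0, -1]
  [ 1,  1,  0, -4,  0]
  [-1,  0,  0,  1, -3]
λ = -4: alg = 5, geom = 2

Step 1 — factor the characteristic polynomial to read off the algebraic multiplicities:
  χ_A(x) = (x + 4)^5

Step 2 — compute geometric multiplicities via the rank-nullity identity g(λ) = n − rank(A − λI):
  rank(A − (-4)·I) = 3, so dim ker(A − (-4)·I) = n − 3 = 2

Summary:
  λ = -4: algebraic multiplicity = 5, geometric multiplicity = 2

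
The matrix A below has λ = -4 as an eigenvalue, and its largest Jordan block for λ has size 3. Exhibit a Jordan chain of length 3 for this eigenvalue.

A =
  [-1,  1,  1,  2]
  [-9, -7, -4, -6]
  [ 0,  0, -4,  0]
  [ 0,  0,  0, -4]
A Jordan chain for λ = -4 of length 3:
v_1 = (-1, 3, 0, 0)ᵀ
v_2 = (1, -4, 0, 0)ᵀ
v_3 = (0, 0, 1, 0)ᵀ

Let N = A − (-4)·I. We want v_3 with N^3 v_3 = 0 but N^2 v_3 ≠ 0; then v_{j-1} := N · v_j for j = 3, …, 2.

Pick v_3 = (0, 0, 1, 0)ᵀ.
Then v_2 = N · v_3 = (1, -4, 0, 0)ᵀ.
Then v_1 = N · v_2 = (-1, 3, 0, 0)ᵀ.

Sanity check: (A − (-4)·I) v_1 = (0, 0, 0, 0)ᵀ = 0. ✓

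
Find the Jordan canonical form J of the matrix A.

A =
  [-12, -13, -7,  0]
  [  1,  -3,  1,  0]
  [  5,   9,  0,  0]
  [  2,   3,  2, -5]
J_3(-5) ⊕ J_1(-5)

The characteristic polynomial is
  det(x·I − A) = x^4 + 20*x^3 + 150*x^2 + 500*x + 625 = (x + 5)^4

Eigenvalues and multiplicities (the geometric multiplicity of λ is n − rank(A − λI), which equals the number of Jordan blocks for λ):
  λ = -5: algebraic multiplicity = 4, geometric multiplicity = 2

Determining the block sizes for each eigenvalue:
  λ = -5: with am = 4 and gm = 2, the partition is not yet determined (e.g. several partitions of 4 into 2 parts exist). Let N = A − (-5)·I. Computing rank(N^1) = 2, rank(N^2) = 1, rank(N^3) = 0; the number of blocks of size ≥ j is rank(N^{j−1}) − rank(N^j), giving [2, 1, 1]. So we have 1 block(s) of size 3, 1 block(s) of size 1 → block sizes [3, 1]

Assembling the blocks gives a Jordan form
J =
  [-5,  1,  0,  0]
  [ 0, -5,  1,  0]
  [ 0,  0, -5,  0]
  [ 0,  0,  0, -5]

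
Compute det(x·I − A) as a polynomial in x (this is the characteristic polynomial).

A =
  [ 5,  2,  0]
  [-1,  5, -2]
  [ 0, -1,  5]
x^3 - 15*x^2 + 75*x - 125

Expanding det(x·I − A) (e.g. by cofactor expansion or by noting that A is similar to its Jordan form J, which has the same characteristic polynomial as A) gives
  χ_A(x) = x^3 - 15*x^2 + 75*x - 125
which factors as (x - 5)^3. The eigenvalues (with algebraic multiplicities) are λ = 5 with multiplicity 3.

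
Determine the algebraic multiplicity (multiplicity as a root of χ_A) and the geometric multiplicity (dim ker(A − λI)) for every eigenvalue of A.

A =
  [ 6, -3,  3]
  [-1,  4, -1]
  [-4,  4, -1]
λ = 3: alg = 3, geom = 2

Step 1 — factor the characteristic polynomial to read off the algebraic multiplicities:
  χ_A(x) = (x - 3)^3

Step 2 — compute geometric multiplicities via the rank-nullity identity g(λ) = n − rank(A − λI):
  rank(A − (3)·I) = 1, so dim ker(A − (3)·I) = n − 1 = 2

Summary:
  λ = 3: algebraic multiplicity = 3, geometric multiplicity = 2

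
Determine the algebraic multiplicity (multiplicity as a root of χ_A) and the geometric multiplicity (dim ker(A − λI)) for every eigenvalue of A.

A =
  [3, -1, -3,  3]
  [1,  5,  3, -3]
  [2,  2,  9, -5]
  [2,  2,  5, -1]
λ = 4: alg = 4, geom = 2

Step 1 — factor the characteristic polynomial to read off the algebraic multiplicities:
  χ_A(x) = (x - 4)^4

Step 2 — compute geometric multiplicities via the rank-nullity identity g(λ) = n − rank(A − λI):
  rank(A − (4)·I) = 2, so dim ker(A − (4)·I) = n − 2 = 2

Summary:
  λ = 4: algebraic multiplicity = 4, geometric multiplicity = 2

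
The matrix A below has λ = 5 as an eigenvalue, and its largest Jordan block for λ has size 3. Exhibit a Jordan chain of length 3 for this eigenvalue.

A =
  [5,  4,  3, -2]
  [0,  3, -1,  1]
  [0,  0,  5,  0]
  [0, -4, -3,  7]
A Jordan chain for λ = 5 of length 3:
v_1 = (2, -1, 0, -2)ᵀ
v_2 = (3, -1, 0, -3)ᵀ
v_3 = (0, 0, 1, 0)ᵀ

Let N = A − (5)·I. We want v_3 with N^3 v_3 = 0 but N^2 v_3 ≠ 0; then v_{j-1} := N · v_j for j = 3, …, 2.

Pick v_3 = (0, 0, 1, 0)ᵀ.
Then v_2 = N · v_3 = (3, -1, 0, -3)ᵀ.
Then v_1 = N · v_2 = (2, -1, 0, -2)ᵀ.

Sanity check: (A − (5)·I) v_1 = (0, 0, 0, 0)ᵀ = 0. ✓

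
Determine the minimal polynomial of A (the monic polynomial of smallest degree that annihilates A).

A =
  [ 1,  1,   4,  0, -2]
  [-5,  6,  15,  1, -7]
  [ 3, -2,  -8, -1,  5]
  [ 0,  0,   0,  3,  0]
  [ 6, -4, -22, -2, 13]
x^3 - 9*x^2 + 27*x - 27

The characteristic polynomial is χ_A(x) = (x - 3)^5, so the eigenvalues are known. The minimal polynomial is
  m_A(x) = Π_λ (x − λ)^{k_λ}
where k_λ is the size of the *largest* Jordan block for λ (equivalently, the smallest k with (A − λI)^k v = 0 for every generalised eigenvector v of λ).

  λ = 3: largest Jordan block has size 3, contributing (x − 3)^3

So m_A(x) = (x - 3)^3 = x^3 - 9*x^2 + 27*x - 27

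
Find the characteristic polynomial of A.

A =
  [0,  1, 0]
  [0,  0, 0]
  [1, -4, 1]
x^3 - x^2

Expanding det(x·I − A) (e.g. by cofactor expansion or by noting that A is similar to its Jordan form J, which has the same characteristic polynomial as A) gives
  χ_A(x) = x^3 - x^2
which factors as x^2*(x - 1). The eigenvalues (with algebraic multiplicities) are λ = 0 with multiplicity 2, λ = 1 with multiplicity 1.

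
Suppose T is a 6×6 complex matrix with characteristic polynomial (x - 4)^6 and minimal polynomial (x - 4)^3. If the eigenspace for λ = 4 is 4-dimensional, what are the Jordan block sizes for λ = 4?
Block sizes for λ = 4: [3, 1, 1, 1]

Step 1 — from the characteristic polynomial, algebraic multiplicity of λ = 4 is 6. From dim ker(T − (4)·I) = 4, there are exactly 4 Jordan blocks for λ = 4.
Step 2 — from the minimal polynomial, the factor (x − 4)^3 tells us the largest block for λ = 4 has size 3.
Step 3 — with total size 6, 4 blocks, and largest block 3, the block sizes (in nonincreasing order) are [3, 1, 1, 1].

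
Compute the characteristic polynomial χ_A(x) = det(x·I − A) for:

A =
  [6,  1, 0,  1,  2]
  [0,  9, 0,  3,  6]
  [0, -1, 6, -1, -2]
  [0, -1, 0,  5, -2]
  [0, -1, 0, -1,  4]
x^5 - 30*x^4 + 360*x^3 - 2160*x^2 + 6480*x - 7776

Expanding det(x·I − A) (e.g. by cofactor expansion or by noting that A is similar to its Jordan form J, which has the same characteristic polynomial as A) gives
  χ_A(x) = x^5 - 30*x^4 + 360*x^3 - 2160*x^2 + 6480*x - 7776
which factors as (x - 6)^5. The eigenvalues (with algebraic multiplicities) are λ = 6 with multiplicity 5.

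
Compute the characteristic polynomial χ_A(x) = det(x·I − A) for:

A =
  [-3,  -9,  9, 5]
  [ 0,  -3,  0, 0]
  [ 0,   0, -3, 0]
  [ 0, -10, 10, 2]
x^4 + 7*x^3 + 9*x^2 - 27*x - 54

Expanding det(x·I − A) (e.g. by cofactor expansion or by noting that A is similar to its Jordan form J, which has the same characteristic polynomial as A) gives
  χ_A(x) = x^4 + 7*x^3 + 9*x^2 - 27*x - 54
which factors as (x - 2)*(x + 3)^3. The eigenvalues (with algebraic multiplicities) are λ = -3 with multiplicity 3, λ = 2 with multiplicity 1.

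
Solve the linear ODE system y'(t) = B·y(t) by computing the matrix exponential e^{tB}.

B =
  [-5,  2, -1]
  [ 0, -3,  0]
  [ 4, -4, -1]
e^{tB} =
  [-2*t*exp(-3*t) + exp(-3*t), 2*t*exp(-3*t), -t*exp(-3*t)]
  [0, exp(-3*t), 0]
  [4*t*exp(-3*t), -4*t*exp(-3*t), 2*t*exp(-3*t) + exp(-3*t)]

Strategy: write B = P · J · P⁻¹ where J is a Jordan canonical form, so e^{tB} = P · e^{tJ} · P⁻¹, and e^{tJ} can be computed block-by-block.

B has Jordan form
J =
  [-3,  1,  0]
  [ 0, -3,  0]
  [ 0,  0, -3]
(up to reordering of blocks).

Per-block formulas:
  For a 2×2 Jordan block J_2(-3): exp(t · J_2(-3)) = e^(-3t)·(I + t·N), where N is the 2×2 nilpotent shift.
  For a 1×1 block at λ = -3: exp(t · [-3]) = [e^(-3t)].

After assembling e^{tJ} and conjugating by P, we get:

e^{tB} =
  [-2*t*exp(-3*t) + exp(-3*t), 2*t*exp(-3*t), -t*exp(-3*t)]
  [0, exp(-3*t), 0]
  [4*t*exp(-3*t), -4*t*exp(-3*t), 2*t*exp(-3*t) + exp(-3*t)]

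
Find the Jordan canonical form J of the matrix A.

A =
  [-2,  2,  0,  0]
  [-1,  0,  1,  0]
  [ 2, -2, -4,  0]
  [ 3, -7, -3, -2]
J_3(-2) ⊕ J_1(-2)

The characteristic polynomial is
  det(x·I − A) = x^4 + 8*x^3 + 24*x^2 + 32*x + 16 = (x + 2)^4

Eigenvalues and multiplicities (the geometric multiplicity of λ is n − rank(A − λI), which equals the number of Jordan blocks for λ):
  λ = -2: algebraic multiplicity = 4, geometric multiplicity = 2

Determining the block sizes for each eigenvalue:
  λ = -2: with am = 4 and gm = 2, the partition is not yet determined (e.g. several partitions of 4 into 2 parts exist). Let N = A − (-2)·I. Computing rank(N^1) = 2, rank(N^2) = 1, rank(N^3) = 0; the number of blocks of size ≥ j is rank(N^{j−1}) − rank(N^j), giving [2, 1, 1]. So we have 1 block(s) of size 3, 1 block(s) of size 1 → block sizes [3, 1]

Assembling the blocks gives a Jordan form
J =
  [-2,  1,  0,  0]
  [ 0, -2,  1,  0]
  [ 0,  0, -2,  0]
  [ 0,  0,  0, -2]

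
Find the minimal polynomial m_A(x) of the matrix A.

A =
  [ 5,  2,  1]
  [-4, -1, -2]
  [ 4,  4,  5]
x^2 - 6*x + 9

The characteristic polynomial is χ_A(x) = (x - 3)^3, so the eigenvalues are known. The minimal polynomial is
  m_A(x) = Π_λ (x − λ)^{k_λ}
where k_λ is the size of the *largest* Jordan block for λ (equivalently, the smallest k with (A − λI)^k v = 0 for every generalised eigenvector v of λ).

  λ = 3: largest Jordan block has size 2, contributing (x − 3)^2

So m_A(x) = (x - 3)^2 = x^2 - 6*x + 9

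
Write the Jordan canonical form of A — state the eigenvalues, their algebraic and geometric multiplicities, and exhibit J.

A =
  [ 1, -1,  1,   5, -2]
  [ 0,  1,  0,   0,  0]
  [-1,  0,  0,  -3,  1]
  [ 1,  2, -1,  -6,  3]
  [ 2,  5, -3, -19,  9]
J_2(1) ⊕ J_2(1) ⊕ J_1(1)

The characteristic polynomial is
  det(x·I − A) = x^5 - 5*x^4 + 10*x^3 - 10*x^2 + 5*x - 1 = (x - 1)^5

Eigenvalues and multiplicities (the geometric multiplicity of λ is n − rank(A − λI), which equals the number of Jordan blocks for λ):
  λ = 1: algebraic multiplicity = 5, geometric multiplicity = 3

Determining the block sizes for each eigenvalue:
  λ = 1: with am = 5 and gm = 3, the partition is not yet determined (e.g. several partitions of 5 into 3 parts exist). Let N = A − (1)·I. Computing rank(N^1) = 2, rank(N^2) = 0; the number of blocks of size ≥ j is rank(N^{j−1}) − rank(N^j), giving [3, 2]. So we have 2 block(s) of size 2, 1 block(s) of size 1 → block sizes [2, 2, 1]

Assembling the blocks gives a Jordan form
J =
  [1, 1, 0, 0, 0]
  [0, 1, 0, 0, 0]
  [0, 0, 1, 1, 0]
  [0, 0, 0, 1, 0]
  [0, 0, 0, 0, 1]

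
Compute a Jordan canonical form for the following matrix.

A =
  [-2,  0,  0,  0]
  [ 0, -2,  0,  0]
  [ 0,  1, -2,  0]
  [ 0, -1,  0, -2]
J_2(-2) ⊕ J_1(-2) ⊕ J_1(-2)

The characteristic polynomial is
  det(x·I − A) = x^4 + 8*x^3 + 24*x^2 + 32*x + 16 = (x + 2)^4

Eigenvalues and multiplicities (the geometric multiplicity of λ is n − rank(A − λI), which equals the number of Jordan blocks for λ):
  λ = -2: algebraic multiplicity = 4, geometric multiplicity = 3

Determining the block sizes for each eigenvalue:
  λ = -2: 3 blocks summing to 4 forces exactly one block of size 2 and the rest size 1 → block sizes [2, 1, 1]

Assembling the blocks gives a Jordan form
J =
  [-2,  1,  0,  0]
  [ 0, -2,  0,  0]
  [ 0,  0, -2,  0]
  [ 0,  0,  0, -2]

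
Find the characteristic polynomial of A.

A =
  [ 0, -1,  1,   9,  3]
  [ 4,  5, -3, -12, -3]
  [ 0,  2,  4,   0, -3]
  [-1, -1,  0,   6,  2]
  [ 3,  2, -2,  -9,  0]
x^5 - 15*x^4 + 90*x^3 - 270*x^2 + 405*x - 243

Expanding det(x·I − A) (e.g. by cofactor expansion or by noting that A is similar to its Jordan form J, which has the same characteristic polynomial as A) gives
  χ_A(x) = x^5 - 15*x^4 + 90*x^3 - 270*x^2 + 405*x - 243
which factors as (x - 3)^5. The eigenvalues (with algebraic multiplicities) are λ = 3 with multiplicity 5.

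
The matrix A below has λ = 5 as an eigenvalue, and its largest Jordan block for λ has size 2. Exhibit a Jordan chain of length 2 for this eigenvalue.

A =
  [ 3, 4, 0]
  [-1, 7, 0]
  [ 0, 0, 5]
A Jordan chain for λ = 5 of length 2:
v_1 = (-2, -1, 0)ᵀ
v_2 = (1, 0, 0)ᵀ

Let N = A − (5)·I. We want v_2 with N^2 v_2 = 0 but N^1 v_2 ≠ 0; then v_{j-1} := N · v_j for j = 2, …, 2.

Pick v_2 = (1, 0, 0)ᵀ.
Then v_1 = N · v_2 = (-2, -1, 0)ᵀ.

Sanity check: (A − (5)·I) v_1 = (0, 0, 0)ᵀ = 0. ✓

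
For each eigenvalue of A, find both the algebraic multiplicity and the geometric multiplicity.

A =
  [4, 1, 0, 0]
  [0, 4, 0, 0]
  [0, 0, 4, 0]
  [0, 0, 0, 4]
λ = 4: alg = 4, geom = 3

Step 1 — factor the characteristic polynomial to read off the algebraic multiplicities:
  χ_A(x) = (x - 4)^4

Step 2 — compute geometric multiplicities via the rank-nullity identity g(λ) = n − rank(A − λI):
  rank(A − (4)·I) = 1, so dim ker(A − (4)·I) = n − 1 = 3

Summary:
  λ = 4: algebraic multiplicity = 4, geometric multiplicity = 3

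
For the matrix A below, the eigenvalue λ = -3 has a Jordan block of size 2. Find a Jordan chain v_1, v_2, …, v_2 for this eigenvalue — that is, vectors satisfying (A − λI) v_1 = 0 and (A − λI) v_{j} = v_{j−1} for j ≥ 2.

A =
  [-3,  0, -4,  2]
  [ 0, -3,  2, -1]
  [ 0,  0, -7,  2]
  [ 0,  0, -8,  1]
A Jordan chain for λ = -3 of length 2:
v_1 = (-4, 2, -4, -8)ᵀ
v_2 = (0, 0, 1, 0)ᵀ

Let N = A − (-3)·I. We want v_2 with N^2 v_2 = 0 but N^1 v_2 ≠ 0; then v_{j-1} := N · v_j for j = 2, …, 2.

Pick v_2 = (0, 0, 1, 0)ᵀ.
Then v_1 = N · v_2 = (-4, 2, -4, -8)ᵀ.

Sanity check: (A − (-3)·I) v_1 = (0, 0, 0, 0)ᵀ = 0. ✓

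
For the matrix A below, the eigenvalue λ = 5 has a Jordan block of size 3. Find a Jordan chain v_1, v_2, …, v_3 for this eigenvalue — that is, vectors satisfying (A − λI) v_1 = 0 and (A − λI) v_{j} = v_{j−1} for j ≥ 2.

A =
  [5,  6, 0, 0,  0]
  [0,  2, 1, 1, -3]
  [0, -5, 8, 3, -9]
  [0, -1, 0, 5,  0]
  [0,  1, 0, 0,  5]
A Jordan chain for λ = 5 of length 3:
v_1 = (-18, 0, -12, 3, -3)ᵀ
v_2 = (6, -3, -5, -1, 1)ᵀ
v_3 = (0, 1, 0, 0, 0)ᵀ

Let N = A − (5)·I. We want v_3 with N^3 v_3 = 0 but N^2 v_3 ≠ 0; then v_{j-1} := N · v_j for j = 3, …, 2.

Pick v_3 = (0, 1, 0, 0, 0)ᵀ.
Then v_2 = N · v_3 = (6, -3, -5, -1, 1)ᵀ.
Then v_1 = N · v_2 = (-18, 0, -12, 3, -3)ᵀ.

Sanity check: (A − (5)·I) v_1 = (0, 0, 0, 0, 0)ᵀ = 0. ✓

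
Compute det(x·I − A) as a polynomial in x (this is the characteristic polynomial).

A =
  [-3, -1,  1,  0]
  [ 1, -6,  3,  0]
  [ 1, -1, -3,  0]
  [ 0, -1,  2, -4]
x^4 + 16*x^3 + 96*x^2 + 256*x + 256

Expanding det(x·I − A) (e.g. by cofactor expansion or by noting that A is similar to its Jordan form J, which has the same characteristic polynomial as A) gives
  χ_A(x) = x^4 + 16*x^3 + 96*x^2 + 256*x + 256
which factors as (x + 4)^4. The eigenvalues (with algebraic multiplicities) are λ = -4 with multiplicity 4.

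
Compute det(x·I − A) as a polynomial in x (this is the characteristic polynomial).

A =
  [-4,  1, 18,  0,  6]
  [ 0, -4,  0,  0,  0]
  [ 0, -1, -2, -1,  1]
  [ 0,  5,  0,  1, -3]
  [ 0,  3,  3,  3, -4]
x^5 + 13*x^4 + 64*x^3 + 148*x^2 + 160*x + 64

Expanding det(x·I − A) (e.g. by cofactor expansion or by noting that A is similar to its Jordan form J, which has the same characteristic polynomial as A) gives
  χ_A(x) = x^5 + 13*x^4 + 64*x^3 + 148*x^2 + 160*x + 64
which factors as (x + 1)*(x + 2)^2*(x + 4)^2. The eigenvalues (with algebraic multiplicities) are λ = -4 with multiplicity 2, λ = -2 with multiplicity 2, λ = -1 with multiplicity 1.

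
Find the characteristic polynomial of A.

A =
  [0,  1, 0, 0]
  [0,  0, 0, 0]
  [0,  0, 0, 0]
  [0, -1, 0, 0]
x^4

Expanding det(x·I − A) (e.g. by cofactor expansion or by noting that A is similar to its Jordan form J, which has the same characteristic polynomial as A) gives
  χ_A(x) = x^4
which factors as x^4. The eigenvalues (with algebraic multiplicities) are λ = 0 with multiplicity 4.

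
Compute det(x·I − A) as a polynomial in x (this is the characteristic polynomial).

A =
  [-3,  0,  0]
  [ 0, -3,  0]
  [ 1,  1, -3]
x^3 + 9*x^2 + 27*x + 27

Expanding det(x·I − A) (e.g. by cofactor expansion or by noting that A is similar to its Jordan form J, which has the same characteristic polynomial as A) gives
  χ_A(x) = x^3 + 9*x^2 + 27*x + 27
which factors as (x + 3)^3. The eigenvalues (with algebraic multiplicities) are λ = -3 with multiplicity 3.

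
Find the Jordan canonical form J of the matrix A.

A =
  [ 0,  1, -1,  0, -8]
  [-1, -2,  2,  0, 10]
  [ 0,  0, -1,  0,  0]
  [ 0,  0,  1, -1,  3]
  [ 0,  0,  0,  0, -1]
J_3(-1) ⊕ J_2(-1)

The characteristic polynomial is
  det(x·I − A) = x^5 + 5*x^4 + 10*x^3 + 10*x^2 + 5*x + 1 = (x + 1)^5

Eigenvalues and multiplicities (the geometric multiplicity of λ is n − rank(A − λI), which equals the number of Jordan blocks for λ):
  λ = -1: algebraic multiplicity = 5, geometric multiplicity = 2

Determining the block sizes for each eigenvalue:
  λ = -1: with am = 5 and gm = 2, the partition is not yet determined (e.g. several partitions of 5 into 2 parts exist). Let N = A − (-1)·I. Computing rank(N^1) = 3, rank(N^2) = 1, rank(N^3) = 0; the number of blocks of size ≥ j is rank(N^{j−1}) − rank(N^j), giving [2, 2, 1]. So we have 1 block(s) of size 3, 1 block(s) of size 2 → block sizes [3, 2]

Assembling the blocks gives a Jordan form
J =
  [-1,  1,  0,  0,  0]
  [ 0, -1,  1,  0,  0]
  [ 0,  0, -1,  0,  0]
  [ 0,  0,  0, -1,  1]
  [ 0,  0,  0,  0, -1]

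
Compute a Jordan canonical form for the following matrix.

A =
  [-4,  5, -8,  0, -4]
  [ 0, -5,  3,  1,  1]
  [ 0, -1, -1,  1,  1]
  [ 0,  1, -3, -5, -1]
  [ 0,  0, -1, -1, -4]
J_3(-4) ⊕ J_1(-4) ⊕ J_1(-3)

The characteristic polynomial is
  det(x·I − A) = x^5 + 19*x^4 + 144*x^3 + 544*x^2 + 1024*x + 768 = (x + 3)*(x + 4)^4

Eigenvalues and multiplicities (the geometric multiplicity of λ is n − rank(A − λI), which equals the number of Jordan blocks for λ):
  λ = -4: algebraic multiplicity = 4, geometric multiplicity = 2
  λ = -3: algebraic multiplicity = 1, geometric multiplicity = 1

Determining the block sizes for each eigenvalue:
  λ = -4: with am = 4 and gm = 2, the partition is not yet determined (e.g. several partitions of 4 into 2 parts exist). Let N = A − (-4)·I. Computing rank(N^1) = 3, rank(N^2) = 2, rank(N^3) = 1; the number of blocks of size ≥ j is rank(N^{j−1}) − rank(N^j), giving [2, 1, 1]. So we have 1 block(s) of size 3, 1 block(s) of size 1 → block sizes [3, 1]
  λ = -3: one block (gm = 1), so the single block has size am = 1 → block sizes [1]

Assembling the blocks gives a Jordan form
J =
  [-4,  1,  0,  0,  0]
  [ 0, -4,  1,  0,  0]
  [ 0,  0, -4,  0,  0]
  [ 0,  0,  0, -4,  0]
  [ 0,  0,  0,  0, -3]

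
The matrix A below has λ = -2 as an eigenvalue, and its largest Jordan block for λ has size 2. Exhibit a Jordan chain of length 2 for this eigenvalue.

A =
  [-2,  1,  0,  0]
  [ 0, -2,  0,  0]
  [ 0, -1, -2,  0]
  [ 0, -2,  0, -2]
A Jordan chain for λ = -2 of length 2:
v_1 = (1, 0, -1, -2)ᵀ
v_2 = (0, 1, 0, 0)ᵀ

Let N = A − (-2)·I. We want v_2 with N^2 v_2 = 0 but N^1 v_2 ≠ 0; then v_{j-1} := N · v_j for j = 2, …, 2.

Pick v_2 = (0, 1, 0, 0)ᵀ.
Then v_1 = N · v_2 = (1, 0, -1, -2)ᵀ.

Sanity check: (A − (-2)·I) v_1 = (0, 0, 0, 0)ᵀ = 0. ✓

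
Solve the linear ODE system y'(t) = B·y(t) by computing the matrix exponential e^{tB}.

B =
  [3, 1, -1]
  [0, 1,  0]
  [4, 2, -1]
e^{tB} =
  [2*t*exp(t) + exp(t), t*exp(t), -t*exp(t)]
  [0, exp(t), 0]
  [4*t*exp(t), 2*t*exp(t), -2*t*exp(t) + exp(t)]

Strategy: write B = P · J · P⁻¹ where J is a Jordan canonical form, so e^{tB} = P · e^{tJ} · P⁻¹, and e^{tJ} can be computed block-by-block.

B has Jordan form
J =
  [1, 1, 0]
  [0, 1, 0]
  [0, 0, 1]
(up to reordering of blocks).

Per-block formulas:
  For a 1×1 block at λ = 1: exp(t · [1]) = [e^(1t)].
  For a 2×2 Jordan block J_2(1): exp(t · J_2(1)) = e^(1t)·(I + t·N), where N is the 2×2 nilpotent shift.

After assembling e^{tJ} and conjugating by P, we get:

e^{tB} =
  [2*t*exp(t) + exp(t), t*exp(t), -t*exp(t)]
  [0, exp(t), 0]
  [4*t*exp(t), 2*t*exp(t), -2*t*exp(t) + exp(t)]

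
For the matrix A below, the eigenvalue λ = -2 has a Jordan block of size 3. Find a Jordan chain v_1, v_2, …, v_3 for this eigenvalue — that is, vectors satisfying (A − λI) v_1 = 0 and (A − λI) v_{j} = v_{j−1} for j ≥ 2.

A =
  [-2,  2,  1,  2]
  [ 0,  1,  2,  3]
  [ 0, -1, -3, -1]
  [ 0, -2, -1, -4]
A Jordan chain for λ = -2 of length 3:
v_1 = (1, 1, 0, -1)ᵀ
v_2 = (2, 3, -1, -2)ᵀ
v_3 = (0, 1, 0, 0)ᵀ

Let N = A − (-2)·I. We want v_3 with N^3 v_3 = 0 but N^2 v_3 ≠ 0; then v_{j-1} := N · v_j for j = 3, …, 2.

Pick v_3 = (0, 1, 0, 0)ᵀ.
Then v_2 = N · v_3 = (2, 3, -1, -2)ᵀ.
Then v_1 = N · v_2 = (1, 1, 0, -1)ᵀ.

Sanity check: (A − (-2)·I) v_1 = (0, 0, 0, 0)ᵀ = 0. ✓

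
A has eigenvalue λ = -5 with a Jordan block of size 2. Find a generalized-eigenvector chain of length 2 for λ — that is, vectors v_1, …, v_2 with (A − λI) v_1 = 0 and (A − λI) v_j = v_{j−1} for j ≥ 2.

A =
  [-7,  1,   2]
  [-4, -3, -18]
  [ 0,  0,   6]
A Jordan chain for λ = -5 of length 2:
v_1 = (-2, -4, 0)ᵀ
v_2 = (1, 0, 0)ᵀ

Let N = A − (-5)·I. We want v_2 with N^2 v_2 = 0 but N^1 v_2 ≠ 0; then v_{j-1} := N · v_j for j = 2, …, 2.

Pick v_2 = (1, 0, 0)ᵀ.
Then v_1 = N · v_2 = (-2, -4, 0)ᵀ.

Sanity check: (A − (-5)·I) v_1 = (0, 0, 0)ᵀ = 0. ✓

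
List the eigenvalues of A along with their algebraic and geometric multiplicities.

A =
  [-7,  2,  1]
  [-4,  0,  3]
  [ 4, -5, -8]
λ = -5: alg = 3, geom = 1

Step 1 — factor the characteristic polynomial to read off the algebraic multiplicities:
  χ_A(x) = (x + 5)^3

Step 2 — compute geometric multiplicities via the rank-nullity identity g(λ) = n − rank(A − λI):
  rank(A − (-5)·I) = 2, so dim ker(A − (-5)·I) = n − 2 = 1

Summary:
  λ = -5: algebraic multiplicity = 3, geometric multiplicity = 1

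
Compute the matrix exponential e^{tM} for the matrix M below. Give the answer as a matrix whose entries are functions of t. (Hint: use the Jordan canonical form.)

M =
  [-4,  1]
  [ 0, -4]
e^{tM} =
  [exp(-4*t), t*exp(-4*t)]
  [0, exp(-4*t)]

Strategy: write M = P · J · P⁻¹ where J is a Jordan canonical form, so e^{tM} = P · e^{tJ} · P⁻¹, and e^{tJ} can be computed block-by-block.

M has Jordan form
J =
  [-4,  1]
  [ 0, -4]
(up to reordering of blocks).

Per-block formulas:
  For a 2×2 Jordan block J_2(-4): exp(t · J_2(-4)) = e^(-4t)·(I + t·N), where N is the 2×2 nilpotent shift.

After assembling e^{tJ} and conjugating by P, we get:

e^{tM} =
  [exp(-4*t), t*exp(-4*t)]
  [0, exp(-4*t)]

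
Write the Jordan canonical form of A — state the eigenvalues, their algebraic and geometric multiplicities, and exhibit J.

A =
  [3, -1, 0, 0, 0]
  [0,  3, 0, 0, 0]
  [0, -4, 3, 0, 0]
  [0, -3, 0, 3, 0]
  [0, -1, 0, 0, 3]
J_2(3) ⊕ J_1(3) ⊕ J_1(3) ⊕ J_1(3)

The characteristic polynomial is
  det(x·I − A) = x^5 - 15*x^4 + 90*x^3 - 270*x^2 + 405*x - 243 = (x - 3)^5

Eigenvalues and multiplicities (the geometric multiplicity of λ is n − rank(A − λI), which equals the number of Jordan blocks for λ):
  λ = 3: algebraic multiplicity = 5, geometric multiplicity = 4

Determining the block sizes for each eigenvalue:
  λ = 3: 4 blocks summing to 5 forces exactly one block of size 2 and the rest size 1 → block sizes [2, 1, 1, 1]

Assembling the blocks gives a Jordan form
J =
  [3, 1, 0, 0, 0]
  [0, 3, 0, 0, 0]
  [0, 0, 3, 0, 0]
  [0, 0, 0, 3, 0]
  [0, 0, 0, 0, 3]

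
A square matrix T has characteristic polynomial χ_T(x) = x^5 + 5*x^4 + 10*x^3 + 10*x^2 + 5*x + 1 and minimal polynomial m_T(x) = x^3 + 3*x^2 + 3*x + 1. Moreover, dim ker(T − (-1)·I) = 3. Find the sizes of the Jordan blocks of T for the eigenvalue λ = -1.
Block sizes for λ = -1: [3, 1, 1]

Step 1 — from the characteristic polynomial, algebraic multiplicity of λ = -1 is 5. From dim ker(T − (-1)·I) = 3, there are exactly 3 Jordan blocks for λ = -1.
Step 2 — from the minimal polynomial, the factor (x + 1)^3 tells us the largest block for λ = -1 has size 3.
Step 3 — with total size 5, 3 blocks, and largest block 3, the block sizes (in nonincreasing order) are [3, 1, 1].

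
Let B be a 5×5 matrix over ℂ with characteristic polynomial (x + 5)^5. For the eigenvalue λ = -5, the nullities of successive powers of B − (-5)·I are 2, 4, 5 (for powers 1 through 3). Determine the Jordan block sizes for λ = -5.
Block sizes for λ = -5: [3, 2]

From the dimensions of kernels of powers, the number of Jordan blocks of size at least j is d_j − d_{j−1} where d_j = dim ker(N^j) (with d_0 = 0). Computing the differences gives [2, 2, 1].
The number of blocks of size exactly k is (#blocks of size ≥ k) − (#blocks of size ≥ k + 1), so the partition is: 1 block(s) of size 2, 1 block(s) of size 3.
In nonincreasing order the block sizes are [3, 2].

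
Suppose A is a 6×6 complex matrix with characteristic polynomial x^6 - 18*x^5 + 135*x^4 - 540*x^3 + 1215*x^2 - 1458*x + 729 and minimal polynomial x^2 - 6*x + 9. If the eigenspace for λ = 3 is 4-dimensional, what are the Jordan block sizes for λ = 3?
Block sizes for λ = 3: [2, 2, 1, 1]

Step 1 — from the characteristic polynomial, algebraic multiplicity of λ = 3 is 6. From dim ker(A − (3)·I) = 4, there are exactly 4 Jordan blocks for λ = 3.
Step 2 — from the minimal polynomial, the factor (x − 3)^2 tells us the largest block for λ = 3 has size 2.
Step 3 — with total size 6, 4 blocks, and largest block 2, the block sizes (in nonincreasing order) are [2, 2, 1, 1].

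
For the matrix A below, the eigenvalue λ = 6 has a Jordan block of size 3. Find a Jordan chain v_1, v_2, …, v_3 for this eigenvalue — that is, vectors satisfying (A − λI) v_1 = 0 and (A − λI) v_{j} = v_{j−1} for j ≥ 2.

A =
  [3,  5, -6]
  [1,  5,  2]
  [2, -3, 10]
A Jordan chain for λ = 6 of length 3:
v_1 = (2, 0, -1)ᵀ
v_2 = (-3, 1, 2)ᵀ
v_3 = (1, 0, 0)ᵀ

Let N = A − (6)·I. We want v_3 with N^3 v_3 = 0 but N^2 v_3 ≠ 0; then v_{j-1} := N · v_j for j = 3, …, 2.

Pick v_3 = (1, 0, 0)ᵀ.
Then v_2 = N · v_3 = (-3, 1, 2)ᵀ.
Then v_1 = N · v_2 = (2, 0, -1)ᵀ.

Sanity check: (A − (6)·I) v_1 = (0, 0, 0)ᵀ = 0. ✓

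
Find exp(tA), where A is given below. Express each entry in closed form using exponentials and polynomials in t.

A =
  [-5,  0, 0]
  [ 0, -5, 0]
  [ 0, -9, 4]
e^{tA} =
  [exp(-5*t), 0, 0]
  [0, exp(-5*t), 0]
  [0, -exp(4*t) + exp(-5*t), exp(4*t)]

Strategy: write A = P · J · P⁻¹ where J is a Jordan canonical form, so e^{tA} = P · e^{tJ} · P⁻¹, and e^{tJ} can be computed block-by-block.

A has Jordan form
J =
  [-5,  0, 0]
  [ 0, -5, 0]
  [ 0,  0, 4]
(up to reordering of blocks).

Per-block formulas:
  For a 1×1 block at λ = -5: exp(t · [-5]) = [e^(-5t)].
  For a 1×1 block at λ = 4: exp(t · [4]) = [e^(4t)].

After assembling e^{tJ} and conjugating by P, we get:

e^{tA} =
  [exp(-5*t), 0, 0]
  [0, exp(-5*t), 0]
  [0, -exp(4*t) + exp(-5*t), exp(4*t)]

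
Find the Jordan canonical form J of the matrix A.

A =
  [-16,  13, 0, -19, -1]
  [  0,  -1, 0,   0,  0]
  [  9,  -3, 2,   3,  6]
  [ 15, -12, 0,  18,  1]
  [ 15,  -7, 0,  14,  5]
J_2(-1) ⊕ J_1(2) ⊕ J_2(4)

The characteristic polynomial is
  det(x·I − A) = x^5 - 8*x^4 + 13*x^3 + 22*x^2 - 32*x - 32 = (x - 4)^2*(x - 2)*(x + 1)^2

Eigenvalues and multiplicities (the geometric multiplicity of λ is n − rank(A − λI), which equals the number of Jordan blocks for λ):
  λ = -1: algebraic multiplicity = 2, geometric multiplicity = 1
  λ = 2: algebraic multiplicity = 1, geometric multiplicity = 1
  λ = 4: algebraic multiplicity = 2, geometric multiplicity = 1

Determining the block sizes for each eigenvalue:
  λ = -1: one block (gm = 1), so the single block has size am = 2 → block sizes [2]
  λ = 2: one block (gm = 1), so the single block has size am = 1 → block sizes [1]
  λ = 4: one block (gm = 1), so the single block has size am = 2 → block sizes [2]

Assembling the blocks gives a Jordan form
J =
  [-1,  1, 0, 0, 0]
  [ 0, -1, 0, 0, 0]
  [ 0,  0, 2, 0, 0]
  [ 0,  0, 0, 4, 1]
  [ 0,  0, 0, 0, 4]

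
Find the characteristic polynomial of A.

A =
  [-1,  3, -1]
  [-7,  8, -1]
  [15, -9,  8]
x^3 - 15*x^2 + 75*x - 125

Expanding det(x·I − A) (e.g. by cofactor expansion or by noting that A is similar to its Jordan form J, which has the same characteristic polynomial as A) gives
  χ_A(x) = x^3 - 15*x^2 + 75*x - 125
which factors as (x - 5)^3. The eigenvalues (with algebraic multiplicities) are λ = 5 with multiplicity 3.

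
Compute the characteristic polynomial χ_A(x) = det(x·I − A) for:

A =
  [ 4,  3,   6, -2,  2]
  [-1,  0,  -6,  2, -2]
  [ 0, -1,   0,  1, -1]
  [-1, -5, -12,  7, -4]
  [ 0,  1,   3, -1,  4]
x^5 - 15*x^4 + 90*x^3 - 270*x^2 + 405*x - 243

Expanding det(x·I − A) (e.g. by cofactor expansion or by noting that A is similar to its Jordan form J, which has the same characteristic polynomial as A) gives
  χ_A(x) = x^5 - 15*x^4 + 90*x^3 - 270*x^2 + 405*x - 243
which factors as (x - 3)^5. The eigenvalues (with algebraic multiplicities) are λ = 3 with multiplicity 5.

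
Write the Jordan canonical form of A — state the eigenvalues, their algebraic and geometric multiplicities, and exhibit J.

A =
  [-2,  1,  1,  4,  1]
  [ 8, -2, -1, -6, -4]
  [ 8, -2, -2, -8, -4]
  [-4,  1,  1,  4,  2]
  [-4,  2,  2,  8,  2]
J_3(0) ⊕ J_2(0)

The characteristic polynomial is
  det(x·I − A) = x^5

Eigenvalues and multiplicities (the geometric multiplicity of λ is n − rank(A − λI), which equals the number of Jordan blocks for λ):
  λ = 0: algebraic multiplicity = 5, geometric multiplicity = 2

Determining the block sizes for each eigenvalue:
  λ = 0: with am = 5 and gm = 2, the partition is not yet determined (e.g. several partitions of 5 into 2 parts exist). Let N = A − (0)·I. Computing rank(N^1) = 3, rank(N^2) = 1, rank(N^3) = 0; the number of blocks of size ≥ j is rank(N^{j−1}) − rank(N^j), giving [2, 2, 1]. So we have 1 block(s) of size 3, 1 block(s) of size 2 → block sizes [3, 2]

Assembling the blocks gives a Jordan form
J =
  [0, 1, 0, 0, 0]
  [0, 0, 1, 0, 0]
  [0, 0, 0, 0, 0]
  [0, 0, 0, 0, 1]
  [0, 0, 0, 0, 0]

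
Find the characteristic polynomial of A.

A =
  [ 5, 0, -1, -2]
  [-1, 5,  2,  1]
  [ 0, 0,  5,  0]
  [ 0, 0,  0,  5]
x^4 - 20*x^3 + 150*x^2 - 500*x + 625

Expanding det(x·I − A) (e.g. by cofactor expansion or by noting that A is similar to its Jordan form J, which has the same characteristic polynomial as A) gives
  χ_A(x) = x^4 - 20*x^3 + 150*x^2 - 500*x + 625
which factors as (x - 5)^4. The eigenvalues (with algebraic multiplicities) are λ = 5 with multiplicity 4.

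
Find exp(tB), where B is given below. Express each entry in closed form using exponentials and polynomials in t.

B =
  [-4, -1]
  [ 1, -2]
e^{tB} =
  [-t*exp(-3*t) + exp(-3*t), -t*exp(-3*t)]
  [t*exp(-3*t), t*exp(-3*t) + exp(-3*t)]

Strategy: write B = P · J · P⁻¹ where J is a Jordan canonical form, so e^{tB} = P · e^{tJ} · P⁻¹, and e^{tJ} can be computed block-by-block.

B has Jordan form
J =
  [-3,  1]
  [ 0, -3]
(up to reordering of blocks).

Per-block formulas:
  For a 2×2 Jordan block J_2(-3): exp(t · J_2(-3)) = e^(-3t)·(I + t·N), where N is the 2×2 nilpotent shift.

After assembling e^{tJ} and conjugating by P, we get:

e^{tB} =
  [-t*exp(-3*t) + exp(-3*t), -t*exp(-3*t)]
  [t*exp(-3*t), t*exp(-3*t) + exp(-3*t)]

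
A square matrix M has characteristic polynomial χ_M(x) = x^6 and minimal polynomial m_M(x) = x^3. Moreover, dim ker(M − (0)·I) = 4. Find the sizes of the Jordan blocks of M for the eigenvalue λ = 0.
Block sizes for λ = 0: [3, 1, 1, 1]

Step 1 — from the characteristic polynomial, algebraic multiplicity of λ = 0 is 6. From dim ker(M − (0)·I) = 4, there are exactly 4 Jordan blocks for λ = 0.
Step 2 — from the minimal polynomial, the factor (x − 0)^3 tells us the largest block for λ = 0 has size 3.
Step 3 — with total size 6, 4 blocks, and largest block 3, the block sizes (in nonincreasing order) are [3, 1, 1, 1].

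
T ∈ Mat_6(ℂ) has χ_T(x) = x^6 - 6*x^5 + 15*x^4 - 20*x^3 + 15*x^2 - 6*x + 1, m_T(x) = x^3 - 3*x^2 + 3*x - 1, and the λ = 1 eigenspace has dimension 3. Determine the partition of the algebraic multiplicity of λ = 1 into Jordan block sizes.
Block sizes for λ = 1: [3, 2, 1]

Step 1 — from the characteristic polynomial, algebraic multiplicity of λ = 1 is 6. From dim ker(T − (1)·I) = 3, there are exactly 3 Jordan blocks for λ = 1.
Step 2 — from the minimal polynomial, the factor (x − 1)^3 tells us the largest block for λ = 1 has size 3.
Step 3 — with total size 6, 3 blocks, and largest block 3, the block sizes (in nonincreasing order) are [3, 2, 1].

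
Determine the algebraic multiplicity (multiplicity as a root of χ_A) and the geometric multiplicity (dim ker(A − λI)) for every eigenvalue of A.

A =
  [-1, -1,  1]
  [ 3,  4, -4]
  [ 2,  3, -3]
λ = 0: alg = 3, geom = 1

Step 1 — factor the characteristic polynomial to read off the algebraic multiplicities:
  χ_A(x) = x^3

Step 2 — compute geometric multiplicities via the rank-nullity identity g(λ) = n − rank(A − λI):
  rank(A − (0)·I) = 2, so dim ker(A − (0)·I) = n − 2 = 1

Summary:
  λ = 0: algebraic multiplicity = 3, geometric multiplicity = 1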